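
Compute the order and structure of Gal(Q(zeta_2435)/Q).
|Gal(Q(zeta_2435)/Q)| = phi(2435) = 1944; group ≅ (Z/2435Z)^* ≅ Z/4Z × Z/486Z

The n-th cyclotomic polynomial Φ_2435(x) is the minimal polynomial of zeta_2435 over Q and has degree phi(2435) = 1944. So Q(zeta_2435) is a degree-1944 Galois extension with Galois group (Z/2435Z)^*. By CRT, (Z/2435Z)^* ≅ (Z/5Z)^* × (Z/487Z)^*. Each prime-power unit group is (Z/5Z)^* ≅ Z/4Z; (Z/487Z)^* ≅ Z/486Z. Hence Gal(Q(zeta_2435)/Q) ≅ Z/4Z × Z/486Z.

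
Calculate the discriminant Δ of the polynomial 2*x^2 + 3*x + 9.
Δ = -63

For a quadratic a x^2 + b x + c the discriminant is Δ = b^2 - 4ac = (3)^2 - 4*(2)*(9) = 9 - (72) = -63.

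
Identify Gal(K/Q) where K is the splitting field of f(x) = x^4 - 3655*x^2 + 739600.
Gal(K/Q) = Z/2Z (cyclic of order 2)

f factors as (x^2 - 3440)(x^2 - 215), so the splitting field is K = Q(sqrt(3440), sqrt(215)). The squarefree part of 3440 is 215 and the squarefree part of 215 is also 215, so sqrt(3440) and sqrt(215) are both rational multiples of sqrt(215). Hence Q(sqrt(3440)) = Q(sqrt(215)) = Q(sqrt(215)), and the splitting field collapses to a single degree-2 extension with Galois group Z/2Z.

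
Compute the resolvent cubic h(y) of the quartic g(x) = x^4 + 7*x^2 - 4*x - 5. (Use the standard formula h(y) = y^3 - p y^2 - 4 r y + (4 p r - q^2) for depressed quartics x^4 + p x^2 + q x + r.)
h(y) = y^3 - 7*y^2 + 20*y - 156

Identify coefficients: p = 7, q = -4, r = -5.
Plug into h(y) = y^3 - p y^2 - 4 r y + (4 p r - q^2):
  h(y) = y^3 - (7) y^2 - 4*(-5) y + (4*(7)*(-5) - (-4)^2)
       = y^3 + (-7) y^2 + (20) y + (-156).
Simplifying: h(y) = y^3 - 7*y^2 + 20*y - 156.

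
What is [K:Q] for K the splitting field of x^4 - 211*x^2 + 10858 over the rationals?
[K:Q] = 4

f factors as (x^2 - 89)(x^2 - 122); the splitting field is K = Q(sqrt(89), sqrt(122)). Since 89, 122, and 10858 are all non-squares in Q, the three subfields Q(sqrt(89)), Q(sqrt(122)), Q(sqrt(10858)) are distinct degree-2 extensions, so [K:Q] = 4 (Klein four Galois group).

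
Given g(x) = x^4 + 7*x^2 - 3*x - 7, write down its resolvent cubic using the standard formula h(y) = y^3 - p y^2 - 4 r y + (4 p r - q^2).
h(y) = y^3 - 7*y^2 + 28*y - 205

Identify coefficients: p = 7, q = -3, r = -7.
Plug into h(y) = y^3 - p y^2 - 4 r y + (4 p r - q^2):
  h(y) = y^3 - (7) y^2 - 4*(-7) y + (4*(7)*(-7) - (-3)^2)
       = y^3 + (-7) y^2 + (28) y + (-205).
Simplifying: h(y) = y^3 - 7*y^2 + 28*y - 205.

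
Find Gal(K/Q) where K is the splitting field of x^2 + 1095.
Gal(K/Q) = Z/2Z (cyclic of order 2)

x^2 + 1095 is irreducible over Q since -1095 is not a rational square. The splitting field Q(sqrt(-1095)) has degree 2 over Q, and its unique nontrivial automorphism is sqrt(-1095) ↦ -sqrt(-1095). Hence Gal(Q(sqrt(-1095))/Q) = Z/2Z.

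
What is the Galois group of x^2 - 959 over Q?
Gal(K/Q) = Z/2Z (cyclic of order 2)

x^2 - 959 is irreducible over Q since 959 is not a rational square. The splitting field Q(sqrt(959)) has degree 2 over Q, and its unique nontrivial automorphism is sqrt(959) ↦ -sqrt(959). Hence Gal(Q(sqrt(959))/Q) = Z/2Z.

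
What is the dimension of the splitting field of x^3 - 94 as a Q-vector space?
[K:Q] = 6

x^3 - 94 has one real root r = 94^(1/3) and two complex roots r*zeta_3, r*zeta_3^2 where zeta_3 = e^(2*pi*i/3). The splitting field is Q(r, zeta_3). [Q(r):Q] = 3 and [Q(zeta_3):Q] = 2 with gcd = 1, so [Q(r, zeta_3):Q] = 3 * 2 = 6.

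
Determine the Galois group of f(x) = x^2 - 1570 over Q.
Gal(K/Q) = Z/2Z (cyclic of order 2)

x^2 - 1570 is irreducible over Q since 1570 is not a rational square. The splitting field Q(sqrt(1570)) has degree 2 over Q, and its unique nontrivial automorphism is sqrt(1570) ↦ -sqrt(1570). Hence Gal(Q(sqrt(1570))/Q) = Z/2Z.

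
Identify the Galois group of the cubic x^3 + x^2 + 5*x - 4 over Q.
Gal(K/Q) = S_3 (symmetric group of order 6)

Compute the discriminant of x^3 + (1)*x^2 + (5)*x + (-4): Δ = -1251. Since Δ is not a rational square, the Galois group is not contained in A_3; it must be the full S_3 (irreducibility of the cubic rules out anything smaller).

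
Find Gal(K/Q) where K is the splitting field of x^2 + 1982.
Gal(K/Q) = Z/2Z (cyclic of order 2)

x^2 + 1982 is irreducible over Q since -1982 is not a rational square. The splitting field Q(sqrt(-1982)) has degree 2 over Q, and its unique nontrivial automorphism is sqrt(-1982) ↦ -sqrt(-1982). Hence Gal(Q(sqrt(-1982))/Q) = Z/2Z.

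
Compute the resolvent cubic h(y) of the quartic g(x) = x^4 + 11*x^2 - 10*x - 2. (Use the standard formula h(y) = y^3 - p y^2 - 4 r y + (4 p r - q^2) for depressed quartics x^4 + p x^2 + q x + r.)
h(y) = y^3 - 11*y^2 + 8*y - 188

Identify coefficients: p = 11, q = -10, r = -2.
Plug into h(y) = y^3 - p y^2 - 4 r y + (4 p r - q^2):
  h(y) = y^3 - (11) y^2 - 4*(-2) y + (4*(11)*(-2) - (-10)^2)
       = y^3 + (-11) y^2 + (8) y + (-188).
Simplifying: h(y) = y^3 - 11*y^2 + 8*y - 188.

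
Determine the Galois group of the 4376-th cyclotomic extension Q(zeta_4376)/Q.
|Gal(Q(zeta_4376)/Q)| = phi(4376) = 2184; group ≅ (Z/4376Z)^* ≅ Z/2Z × Z/2Z × Z/546Z

The n-th cyclotomic polynomial Φ_4376(x) is the minimal polynomial of zeta_4376 over Q and has degree phi(4376) = 2184. So Q(zeta_4376) is a degree-2184 Galois extension with Galois group (Z/4376Z)^*. By CRT, (Z/4376Z)^* ≅ (Z/8Z)^* × (Z/547Z)^*. Each prime-power unit group is (Z/8Z)^* ≅ Z/2Z × Z/2Z; (Z/547Z)^* ≅ Z/546Z. Hence Gal(Q(zeta_4376)/Q) ≅ Z/2Z × Z/2Z × Z/546Z.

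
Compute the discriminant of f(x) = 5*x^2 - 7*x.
Δ = 49

For a quadratic a x^2 + b x + c the discriminant is Δ = b^2 - 4ac = (-7)^2 - 4*(5)*(0) = 49 - (0) = 49.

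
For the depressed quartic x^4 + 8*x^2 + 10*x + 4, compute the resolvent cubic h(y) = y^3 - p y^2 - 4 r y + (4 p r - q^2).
h(y) = y^3 - 8*y^2 - 16*y + 28

Identify coefficients: p = 8, q = 10, r = 4.
Plug into h(y) = y^3 - p y^2 - 4 r y + (4 p r - q^2):
  h(y) = y^3 - (8) y^2 - 4*(4) y + (4*(8)*(4) - (10)^2)
       = y^3 + (-8) y^2 + (-16) y + (28).
Simplifying: h(y) = y^3 - 8*y^2 - 16*y + 28.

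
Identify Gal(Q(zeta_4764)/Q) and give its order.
|Gal(Q(zeta_4764)/Q)| = phi(4764) = 1584; group ≅ (Z/4764Z)^* ≅ Z/2Z × Z/2Z × Z/396Z

The n-th cyclotomic polynomial Φ_4764(x) is the minimal polynomial of zeta_4764 over Q and has degree phi(4764) = 1584. So Q(zeta_4764) is a degree-1584 Galois extension with Galois group (Z/4764Z)^*. By CRT, (Z/4764Z)^* ≅ (Z/4Z)^* × (Z/3Z)^* × (Z/397Z)^*. Each prime-power unit group is (Z/4Z)^* ≅ Z/2Z; (Z/3Z)^* ≅ Z/2Z; (Z/397Z)^* ≅ Z/396Z. Hence Gal(Q(zeta_4764)/Q) ≅ Z/2Z × Z/2Z × Z/396Z.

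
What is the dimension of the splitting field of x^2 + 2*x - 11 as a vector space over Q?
[K:Q] = 2

The discriminant of x^2 + (2)*x + (-11) is b^2 - 4c = 4 - (-44) = 48. Since 48 is not a perfect square in Q, the polynomial is irreducible over Q. Its two roots generate a degree-2 extension, so [K:Q] = 2.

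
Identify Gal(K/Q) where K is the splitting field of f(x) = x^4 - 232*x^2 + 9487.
Gal(K/Q) = V_4 (Klein four-group, Z/2Z × Z/2Z)

f factors as (x^2 - 179)(x^2 - 53), so the splitting field is K = Q(sqrt(179), sqrt(53)). The elements 179, 53, 9487 are all non-squares in Q, so sqrt(179) and sqrt(53) generate independent quadratic extensions. Thus [K:Q] = 4 and Gal(K/Q) is generated by the two order-2 automorphisms sqrt(179) ↦ -sqrt(179) and sqrt(53) ↦ -sqrt(53), giving V_4.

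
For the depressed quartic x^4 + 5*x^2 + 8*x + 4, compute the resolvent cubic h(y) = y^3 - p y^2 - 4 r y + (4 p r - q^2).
h(y) = y^3 - 5*y^2 - 16*y + 16

Identify coefficients: p = 5, q = 8, r = 4.
Plug into h(y) = y^3 - p y^2 - 4 r y + (4 p r - q^2):
  h(y) = y^3 - (5) y^2 - 4*(4) y + (4*(5)*(4) - (8)^2)
       = y^3 + (-5) y^2 + (-16) y + (16).
Simplifying: h(y) = y^3 - 5*y^2 - 16*y + 16.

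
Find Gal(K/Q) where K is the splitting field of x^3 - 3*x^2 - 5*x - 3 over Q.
Gal(K/Q) = S_3 (symmetric group of order 6)

Compute the discriminant of x^3 + (-3)*x^2 + (-5)*x + (-3): Δ = -652. Since Δ is not a rational square, the Galois group is not contained in A_3; it must be the full S_3 (irreducibility of the cubic rules out anything smaller).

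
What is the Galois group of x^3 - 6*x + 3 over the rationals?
Gal(K/Q) = S_3 (symmetric group of order 6)

Compute the discriminant of x^3 + (0)*x^2 + (-6)*x + (3): Δ = 621. Since Δ is not a rational square, the Galois group is not contained in A_3; it must be the full S_3 (irreducibility of the cubic rules out anything smaller).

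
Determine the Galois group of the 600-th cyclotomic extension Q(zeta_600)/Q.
|Gal(Q(zeta_600)/Q)| = phi(600) = 160; group ≅ (Z/600Z)^* ≅ Z/2Z × Z/2Z × Z/2Z × Z/20Z

The n-th cyclotomic polynomial Φ_600(x) is the minimal polynomial of zeta_600 over Q and has degree phi(600) = 160. So Q(zeta_600) is a degree-160 Galois extension with Galois group (Z/600Z)^*. By CRT, (Z/600Z)^* ≅ (Z/8Z)^* × (Z/3Z)^* × (Z/25Z)^*. Each prime-power unit group is (Z/8Z)^* ≅ Z/2Z × Z/2Z; (Z/3Z)^* ≅ Z/2Z; (Z/25Z)^* ≅ Z/20Z. Hence Gal(Q(zeta_600)/Q) ≅ Z/2Z × Z/2Z × Z/2Z × Z/20Z.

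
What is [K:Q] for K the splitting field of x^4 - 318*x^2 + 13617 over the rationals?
[K:Q] = 4

f factors as (x^2 - 51)(x^2 - 267); the splitting field is K = Q(sqrt(51), sqrt(267)). Since 51, 267, and 13617 are all non-squares in Q, the three subfields Q(sqrt(51)), Q(sqrt(267)), Q(sqrt(13617)) are distinct degree-2 extensions, so [K:Q] = 4 (Klein four Galois group).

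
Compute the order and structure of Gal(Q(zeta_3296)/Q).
|Gal(Q(zeta_3296)/Q)| = phi(3296) = 1632; group ≅ (Z/3296Z)^* ≅ Z/2Z × Z/8Z × Z/102Z

The n-th cyclotomic polynomial Φ_3296(x) is the minimal polynomial of zeta_3296 over Q and has degree phi(3296) = 1632. So Q(zeta_3296) is a degree-1632 Galois extension with Galois group (Z/3296Z)^*. By CRT, (Z/3296Z)^* ≅ (Z/32Z)^* × (Z/103Z)^*. Each prime-power unit group is (Z/32Z)^* ≅ Z/2Z × Z/8Z; (Z/103Z)^* ≅ Z/102Z. Hence Gal(Q(zeta_3296)/Q) ≅ Z/2Z × Z/8Z × Z/102Z.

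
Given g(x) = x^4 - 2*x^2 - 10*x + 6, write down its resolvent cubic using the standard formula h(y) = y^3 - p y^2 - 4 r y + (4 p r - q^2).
h(y) = y^3 + 2*y^2 - 24*y - 148

Identify coefficients: p = -2, q = -10, r = 6.
Plug into h(y) = y^3 - p y^2 - 4 r y + (4 p r - q^2):
  h(y) = y^3 - (-2) y^2 - 4*(6) y + (4*(-2)*(6) - (-10)^2)
       = y^3 + (2) y^2 + (-24) y + (-148).
Simplifying: h(y) = y^3 + 2*y^2 - 24*y - 148.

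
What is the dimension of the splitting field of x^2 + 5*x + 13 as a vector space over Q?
[K:Q] = 2

The discriminant of x^2 + (5)*x + (13) is b^2 - 4c = 25 - (52) = -27. Since -27 is not a perfect square in Q, the polynomial is irreducible over Q. Its two roots generate a degree-2 extension, so [K:Q] = 2.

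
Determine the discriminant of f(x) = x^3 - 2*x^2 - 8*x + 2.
Δ = 2836

For x^3 + a x^2 + b x + c the discriminant is Δ = 18 a b c - 4 a^3 c + a^2 b^2 - 4 b^3 - 27 c^2.
Plug a = -2, b = -8, c = 2:
  18*(-2)*(-8)*(2) - 4*(-2)^3*(2) + (-2)^2*(-8)^2 - 4*(-8)^3 - 27*(2)^2
  = 576 + (64) + 256 + (2048) + (-108)
  = 2836.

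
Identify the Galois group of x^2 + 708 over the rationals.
Gal(K/Q) = Z/2Z (cyclic of order 2)

x^2 + 708 is irreducible over Q since -708 is not a rational square. The splitting field Q(sqrt(-708)) has degree 2 over Q, and its unique nontrivial automorphism is sqrt(-708) ↦ -sqrt(-708). Hence Gal(Q(sqrt(-708))/Q) = Z/2Z.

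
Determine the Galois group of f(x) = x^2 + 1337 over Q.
Gal(K/Q) = Z/2Z (cyclic of order 2)

x^2 + 1337 is irreducible over Q since -1337 is not a rational square. The splitting field Q(sqrt(-1337)) has degree 2 over Q, and its unique nontrivial automorphism is sqrt(-1337) ↦ -sqrt(-1337). Hence Gal(Q(sqrt(-1337))/Q) = Z/2Z.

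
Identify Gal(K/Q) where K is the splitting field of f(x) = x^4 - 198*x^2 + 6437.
Gal(K/Q) = V_4 (Klein four-group, Z/2Z × Z/2Z)

f factors as (x^2 - 157)(x^2 - 41), so the splitting field is K = Q(sqrt(157), sqrt(41)). The elements 157, 41, 6437 are all non-squares in Q, so sqrt(157) and sqrt(41) generate independent quadratic extensions. Thus [K:Q] = 4 and Gal(K/Q) is generated by the two order-2 automorphisms sqrt(157) ↦ -sqrt(157) and sqrt(41) ↦ -sqrt(41), giving V_4.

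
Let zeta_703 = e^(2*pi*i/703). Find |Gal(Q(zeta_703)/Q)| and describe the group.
|Gal(Q(zeta_703)/Q)| = phi(703) = 648; group ≅ (Z/703Z)^* ≅ Z/18Z × Z/36Z

The n-th cyclotomic polynomial Φ_703(x) is the minimal polynomial of zeta_703 over Q and has degree phi(703) = 648. So Q(zeta_703) is a degree-648 Galois extension with Galois group (Z/703Z)^*. By CRT, (Z/703Z)^* ≅ (Z/19Z)^* × (Z/37Z)^*. Each prime-power unit group is (Z/19Z)^* ≅ Z/18Z; (Z/37Z)^* ≅ Z/36Z. Hence Gal(Q(zeta_703)/Q) ≅ Z/18Z × Z/36Z.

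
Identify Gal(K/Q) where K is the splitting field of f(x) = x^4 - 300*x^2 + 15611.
Gal(K/Q) = V_4 (Klein four-group, Z/2Z × Z/2Z)

f factors as (x^2 - 233)(x^2 - 67), so the splitting field is K = Q(sqrt(233), sqrt(67)). The elements 233, 67, 15611 are all non-squares in Q, so sqrt(233) and sqrt(67) generate independent quadratic extensions. Thus [K:Q] = 4 and Gal(K/Q) is generated by the two order-2 automorphisms sqrt(233) ↦ -sqrt(233) and sqrt(67) ↦ -sqrt(67), giving V_4.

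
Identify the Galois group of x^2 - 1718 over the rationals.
Gal(K/Q) = Z/2Z (cyclic of order 2)

x^2 - 1718 is irreducible over Q since 1718 is not a rational square. The splitting field Q(sqrt(1718)) has degree 2 over Q, and its unique nontrivial automorphism is sqrt(1718) ↦ -sqrt(1718). Hence Gal(Q(sqrt(1718))/Q) = Z/2Z.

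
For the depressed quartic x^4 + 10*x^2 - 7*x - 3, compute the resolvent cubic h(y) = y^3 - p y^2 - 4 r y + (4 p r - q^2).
h(y) = y^3 - 10*y^2 + 12*y - 169

Identify coefficients: p = 10, q = -7, r = -3.
Plug into h(y) = y^3 - p y^2 - 4 r y + (4 p r - q^2):
  h(y) = y^3 - (10) y^2 - 4*(-3) y + (4*(10)*(-3) - (-7)^2)
       = y^3 + (-10) y^2 + (12) y + (-169).
Simplifying: h(y) = y^3 - 10*y^2 + 12*y - 169.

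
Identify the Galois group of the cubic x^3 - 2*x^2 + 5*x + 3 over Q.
Gal(K/Q) = S_3 (symmetric group of order 6)

Compute the discriminant of x^3 + (-2)*x^2 + (5)*x + (3): Δ = -1087. Since Δ is not a rational square, the Galois group is not contained in A_3; it must be the full S_3 (irreducibility of the cubic rules out anything smaller).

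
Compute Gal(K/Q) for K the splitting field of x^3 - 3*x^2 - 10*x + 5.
Gal(K/Q) = S_3 (symmetric group of order 6)

Compute the discriminant of x^3 + (-3)*x^2 + (-10)*x + (5): Δ = 7465. Since Δ is not a rational square, the Galois group is not contained in A_3; it must be the full S_3 (irreducibility of the cubic rules out anything smaller).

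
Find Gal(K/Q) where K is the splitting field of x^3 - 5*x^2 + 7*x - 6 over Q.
Gal(K/Q) = S_3 (symmetric group of order 6)

Compute the discriminant of x^3 + (-5)*x^2 + (7)*x + (-6): Δ = -339. Since Δ is not a rational square, the Galois group is not contained in A_3; it must be the full S_3 (irreducibility of the cubic rules out anything smaller).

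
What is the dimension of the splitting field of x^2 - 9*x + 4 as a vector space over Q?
[K:Q] = 2

The discriminant of x^2 + (-9)*x + (4) is b^2 - 4c = 81 - (16) = 65. Since 65 is not a perfect square in Q, the polynomial is irreducible over Q. Its two roots generate a degree-2 extension, so [K:Q] = 2.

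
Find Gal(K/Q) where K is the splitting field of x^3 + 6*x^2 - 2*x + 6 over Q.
Gal(K/Q) = S_3 (symmetric group of order 6)

Compute the discriminant of x^3 + (6)*x^2 + (-2)*x + (6): Δ = -7276. Since Δ is not a rational square, the Galois group is not contained in A_3; it must be the full S_3 (irreducibility of the cubic rules out anything smaller).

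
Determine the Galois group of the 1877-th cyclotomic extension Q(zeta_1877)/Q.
|Gal(Q(zeta_1877)/Q)| = phi(1877) = 1876; group ≅ (Z/1877Z)^* ≅ Z/1876Z

The n-th cyclotomic polynomial Φ_1877(x) is the minimal polynomial of zeta_1877 over Q and has degree phi(1877) = 1876. So Q(zeta_1877) is a degree-1876 Galois extension with Galois group (Z/1877Z)^*. (Z/1877Z)^* is cyclic since 1877 is an odd prime power (or 4). Hence Gal(Q(zeta_1877)/Q) ≅ Z/1876Z.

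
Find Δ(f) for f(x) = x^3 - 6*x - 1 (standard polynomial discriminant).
Δ = 837

For a depressed cubic x^3 + p x + q the discriminant is Δ = -4 p^3 - 27 q^2 = -4*(-6)^3 - 27*(-1)^2 = 864 - 27 = 837.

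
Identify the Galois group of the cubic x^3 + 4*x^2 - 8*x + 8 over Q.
Gal(K/Q) = S_3 (symmetric group of order 6)

Compute the discriminant of x^3 + (4)*x^2 + (-8)*x + (8): Δ = -5312. Since Δ is not a rational square, the Galois group is not contained in A_3; it must be the full S_3 (irreducibility of the cubic rules out anything smaller).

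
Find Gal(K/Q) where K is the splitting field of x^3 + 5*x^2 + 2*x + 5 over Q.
Gal(K/Q) = S_3 (symmetric group of order 6)

Compute the discriminant of x^3 + (5)*x^2 + (2)*x + (5): Δ = -2207. Since Δ is not a rational square, the Galois group is not contained in A_3; it must be the full S_3 (irreducibility of the cubic rules out anything smaller).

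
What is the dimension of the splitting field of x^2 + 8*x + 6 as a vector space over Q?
[K:Q] = 2

The discriminant of x^2 + (8)*x + (6) is b^2 - 4c = 64 - (24) = 40. Since 40 is not a perfect square in Q, the polynomial is irreducible over Q. Its two roots generate a degree-2 extension, so [K:Q] = 2.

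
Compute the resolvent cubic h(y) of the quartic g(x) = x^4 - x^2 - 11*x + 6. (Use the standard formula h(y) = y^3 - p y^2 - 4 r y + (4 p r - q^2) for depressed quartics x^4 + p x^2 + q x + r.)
h(y) = y^3 + y^2 - 24*y - 145

Identify coefficients: p = -1, q = -11, r = 6.
Plug into h(y) = y^3 - p y^2 - 4 r y + (4 p r - q^2):
  h(y) = y^3 - (-1) y^2 - 4*(6) y + (4*(-1)*(6) - (-11)^2)
       = y^3 + (1) y^2 + (-24) y + (-145).
Simplifying: h(y) = y^3 + y^2 - 24*y - 145.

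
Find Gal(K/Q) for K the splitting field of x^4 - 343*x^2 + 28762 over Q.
Gal(K/Q) = V_4 (Klein four-group, Z/2Z × Z/2Z)

f factors as (x^2 - 197)(x^2 - 146), so the splitting field is K = Q(sqrt(197), sqrt(146)). The elements 197, 146, 28762 are all non-squares in Q, so sqrt(197) and sqrt(146) generate independent quadratic extensions. Thus [K:Q] = 4 and Gal(K/Q) is generated by the two order-2 automorphisms sqrt(197) ↦ -sqrt(197) and sqrt(146) ↦ -sqrt(146), giving V_4.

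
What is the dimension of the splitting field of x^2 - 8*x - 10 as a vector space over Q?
[K:Q] = 2

The discriminant of x^2 + (-8)*x + (-10) is b^2 - 4c = 64 - (-40) = 104. Since 104 is not a perfect square in Q, the polynomial is irreducible over Q. Its two roots generate a degree-2 extension, so [K:Q] = 2.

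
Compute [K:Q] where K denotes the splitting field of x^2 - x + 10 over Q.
[K:Q] = 2

The discriminant of x^2 + (-1)*x + (10) is b^2 - 4c = 1 - (40) = -39. Since -39 is not a perfect square in Q, the polynomial is irreducible over Q. Its two roots generate a degree-2 extension, so [K:Q] = 2.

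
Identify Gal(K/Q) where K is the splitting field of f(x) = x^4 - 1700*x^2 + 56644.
Gal(K/Q) = Z/2Z (cyclic of order 2)

f factors as (x^2 - 34)(x^2 - 1666), so the splitting field is K = Q(sqrt(34), sqrt(1666)). The squarefree part of 34 is 34 and the squarefree part of 1666 is also 34, so sqrt(34) and sqrt(1666) are both rational multiples of sqrt(34). Hence Q(sqrt(34)) = Q(sqrt(1666)) = Q(sqrt(34)), and the splitting field collapses to a single degree-2 extension with Galois group Z/2Z.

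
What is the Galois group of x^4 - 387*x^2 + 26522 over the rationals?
Gal(K/Q) = V_4 (Klein four-group, Z/2Z × Z/2Z)

f factors as (x^2 - 89)(x^2 - 298), so the splitting field is K = Q(sqrt(89), sqrt(298)). The elements 89, 298, 26522 are all non-squares in Q, so sqrt(89) and sqrt(298) generate independent quadratic extensions. Thus [K:Q] = 4 and Gal(K/Q) is generated by the two order-2 automorphisms sqrt(89) ↦ -sqrt(89) and sqrt(298) ↦ -sqrt(298), giving V_4.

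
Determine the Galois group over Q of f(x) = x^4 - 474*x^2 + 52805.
Gal(K/Q) = V_4 (Klein four-group, Z/2Z × Z/2Z)

f factors as (x^2 - 295)(x^2 - 179), so the splitting field is K = Q(sqrt(295), sqrt(179)). The elements 295, 179, 52805 are all non-squares in Q, so sqrt(295) and sqrt(179) generate independent quadratic extensions. Thus [K:Q] = 4 and Gal(K/Q) is generated by the two order-2 automorphisms sqrt(295) ↦ -sqrt(295) and sqrt(179) ↦ -sqrt(179), giving V_4.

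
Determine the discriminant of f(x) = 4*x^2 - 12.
Δ = 192

For a quadratic a x^2 + b x + c the discriminant is Δ = b^2 - 4ac = (0)^2 - 4*(4)*(-12) = 0 - (-192) = 192.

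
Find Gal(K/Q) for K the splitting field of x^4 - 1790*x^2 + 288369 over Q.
Gal(K/Q) = Z/2Z (cyclic of order 2)

f factors as (x^2 - 1611)(x^2 - 179), so the splitting field is K = Q(sqrt(1611), sqrt(179)). The squarefree part of 1611 is 179 and the squarefree part of 179 is also 179, so sqrt(1611) and sqrt(179) are both rational multiples of sqrt(179). Hence Q(sqrt(1611)) = Q(sqrt(179)) = Q(sqrt(179)), and the splitting field collapses to a single degree-2 extension with Galois group Z/2Z.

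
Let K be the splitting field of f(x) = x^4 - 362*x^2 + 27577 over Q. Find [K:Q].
[K:Q] = 4

f factors as (x^2 - 253)(x^2 - 109); the splitting field is K = Q(sqrt(253), sqrt(109)). Since 253, 109, and 27577 are all non-squares in Q, the three subfields Q(sqrt(253)), Q(sqrt(109)), Q(sqrt(27577)) are distinct degree-2 extensions, so [K:Q] = 4 (Klein four Galois group).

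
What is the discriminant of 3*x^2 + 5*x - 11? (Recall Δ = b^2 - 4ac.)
Δ = 157

For a quadratic a x^2 + b x + c the discriminant is Δ = b^2 - 4ac = (5)^2 - 4*(3)*(-11) = 25 - (-132) = 157.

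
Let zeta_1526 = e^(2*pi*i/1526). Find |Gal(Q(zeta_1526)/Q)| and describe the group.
|Gal(Q(zeta_1526)/Q)| = phi(1526) = 648; group ≅ (Z/1526Z)^* ≅ Z/6Z × Z/108Z

The n-th cyclotomic polynomial Φ_1526(x) is the minimal polynomial of zeta_1526 over Q and has degree phi(1526) = 648. So Q(zeta_1526) is a degree-648 Galois extension with Galois group (Z/1526Z)^*. By CRT, (Z/1526Z)^* ≅ (Z/2Z)^* × (Z/7Z)^* × (Z/109Z)^*. Each prime-power unit group is (Z/2Z)^* ≅ trivial group (order 1); (Z/7Z)^* ≅ Z/6Z; (Z/109Z)^* ≅ Z/108Z. Hence Gal(Q(zeta_1526)/Q) ≅ Z/6Z × Z/108Z.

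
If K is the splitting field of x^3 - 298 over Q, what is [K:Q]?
[K:Q] = 6

x^3 - 298 has one real root r = 298^(1/3) and two complex roots r*zeta_3, r*zeta_3^2 where zeta_3 = e^(2*pi*i/3). The splitting field is Q(r, zeta_3). [Q(r):Q] = 3 and [Q(zeta_3):Q] = 2 with gcd = 1, so [Q(r, zeta_3):Q] = 3 * 2 = 6.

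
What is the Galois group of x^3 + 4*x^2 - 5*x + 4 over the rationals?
Gal(K/Q) = S_3 (symmetric group of order 6)

Compute the discriminant of x^3 + (4)*x^2 + (-5)*x + (4): Δ = -1996. Since Δ is not a rational square, the Galois group is not contained in A_3; it must be the full S_3 (irreducibility of the cubic rules out anything smaller).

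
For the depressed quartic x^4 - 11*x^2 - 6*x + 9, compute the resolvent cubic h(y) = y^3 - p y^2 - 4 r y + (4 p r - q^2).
h(y) = y^3 + 11*y^2 - 36*y - 432

Identify coefficients: p = -11, q = -6, r = 9.
Plug into h(y) = y^3 - p y^2 - 4 r y + (4 p r - q^2):
  h(y) = y^3 - (-11) y^2 - 4*(9) y + (4*(-11)*(9) - (-6)^2)
       = y^3 + (11) y^2 + (-36) y + (-432).
Simplifying: h(y) = y^3 + 11*y^2 - 36*y - 432.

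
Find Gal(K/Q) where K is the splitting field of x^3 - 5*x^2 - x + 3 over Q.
Gal(K/Q) = S_3 (symmetric group of order 6)

Compute the discriminant of x^3 + (-5)*x^2 + (-1)*x + (3): Δ = 1556. Since Δ is not a rational square, the Galois group is not contained in A_3; it must be the full S_3 (irreducibility of the cubic rules out anything smaller).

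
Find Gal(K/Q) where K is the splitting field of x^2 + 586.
Gal(K/Q) = Z/2Z (cyclic of order 2)

x^2 + 586 is irreducible over Q since -586 is not a rational square. The splitting field Q(sqrt(-586)) has degree 2 over Q, and its unique nontrivial automorphism is sqrt(-586) ↦ -sqrt(-586). Hence Gal(Q(sqrt(-586))/Q) = Z/2Z.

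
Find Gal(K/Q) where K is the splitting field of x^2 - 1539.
Gal(K/Q) = Z/2Z (cyclic of order 2)

x^2 - 1539 is irreducible over Q since 1539 is not a rational square. The splitting field Q(sqrt(1539)) has degree 2 over Q, and its unique nontrivial automorphism is sqrt(1539) ↦ -sqrt(1539). Hence Gal(Q(sqrt(1539))/Q) = Z/2Z.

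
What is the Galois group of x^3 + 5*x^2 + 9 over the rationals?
Gal(K/Q) = S_3 (symmetric group of order 6)

Compute the discriminant of x^3 + (5)*x^2 + (0)*x + (9): Δ = -6687. Since Δ is not a rational square, the Galois group is not contained in A_3; it must be the full S_3 (irreducibility of the cubic rules out anything smaller).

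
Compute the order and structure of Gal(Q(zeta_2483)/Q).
|Gal(Q(zeta_2483)/Q)| = phi(2483) = 2280; group ≅ (Z/2483Z)^* ≅ Z/12Z × Z/190Z

The n-th cyclotomic polynomial Φ_2483(x) is the minimal polynomial of zeta_2483 over Q and has degree phi(2483) = 2280. So Q(zeta_2483) is a degree-2280 Galois extension with Galois group (Z/2483Z)^*. By CRT, (Z/2483Z)^* ≅ (Z/13Z)^* × (Z/191Z)^*. Each prime-power unit group is (Z/13Z)^* ≅ Z/12Z; (Z/191Z)^* ≅ Z/190Z. Hence Gal(Q(zeta_2483)/Q) ≅ Z/12Z × Z/190Z.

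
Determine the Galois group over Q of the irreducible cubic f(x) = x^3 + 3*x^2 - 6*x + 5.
Gal(K/Q) = S_3 (symmetric group of order 6)

Compute the discriminant of x^3 + (3)*x^2 + (-6)*x + (5): Δ = -1647. Since Δ is not a rational square, the Galois group is not contained in A_3; it must be the full S_3 (irreducibility of the cubic rules out anything smaller).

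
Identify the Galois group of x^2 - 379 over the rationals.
Gal(K/Q) = Z/2Z (cyclic of order 2)

x^2 - 379 is irreducible over Q since 379 is not a rational square. The splitting field Q(sqrt(379)) has degree 2 over Q, and its unique nontrivial automorphism is sqrt(379) ↦ -sqrt(379). Hence Gal(Q(sqrt(379))/Q) = Z/2Z.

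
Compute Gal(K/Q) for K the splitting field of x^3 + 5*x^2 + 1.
Gal(K/Q) = S_3 (symmetric group of order 6)

Compute the discriminant of x^3 + (5)*x^2 + (0)*x + (1): Δ = -527. Since Δ is not a rational square, the Galois group is not contained in A_3; it must be the full S_3 (irreducibility of the cubic rules out anything smaller).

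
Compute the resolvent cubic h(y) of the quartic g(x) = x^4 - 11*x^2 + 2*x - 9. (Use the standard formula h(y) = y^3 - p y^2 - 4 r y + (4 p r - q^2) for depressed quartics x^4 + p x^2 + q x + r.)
h(y) = y^3 + 11*y^2 + 36*y + 392

Identify coefficients: p = -11, q = 2, r = -9.
Plug into h(y) = y^3 - p y^2 - 4 r y + (4 p r - q^2):
  h(y) = y^3 - (-11) y^2 - 4*(-9) y + (4*(-11)*(-9) - (2)^2)
       = y^3 + (11) y^2 + (36) y + (392).
Simplifying: h(y) = y^3 + 11*y^2 + 36*y + 392.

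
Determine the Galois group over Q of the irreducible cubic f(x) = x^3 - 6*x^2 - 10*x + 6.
Gal(K/Q) = S_3 (symmetric group of order 6)

Compute the discriminant of x^3 + (-6)*x^2 + (-10)*x + (6): Δ = 18292. Since Δ is not a rational square, the Galois group is not contained in A_3; it must be the full S_3 (irreducibility of the cubic rules out anything smaller).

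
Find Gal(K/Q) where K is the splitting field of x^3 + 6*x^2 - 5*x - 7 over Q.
Gal(K/Q) = S_3 (symmetric group of order 6)

Compute the discriminant of x^3 + (6)*x^2 + (-5)*x + (-7): Δ = 9905. Since Δ is not a rational square, the Galois group is not contained in A_3; it must be the full S_3 (irreducibility of the cubic rules out anything smaller).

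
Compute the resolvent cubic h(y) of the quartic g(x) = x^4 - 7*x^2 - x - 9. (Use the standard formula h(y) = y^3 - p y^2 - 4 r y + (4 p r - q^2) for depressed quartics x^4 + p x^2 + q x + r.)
h(y) = y^3 + 7*y^2 + 36*y + 251

Identify coefficients: p = -7, q = -1, r = -9.
Plug into h(y) = y^3 - p y^2 - 4 r y + (4 p r - q^2):
  h(y) = y^3 - (-7) y^2 - 4*(-9) y + (4*(-7)*(-9) - (-1)^2)
       = y^3 + (7) y^2 + (36) y + (251).
Simplifying: h(y) = y^3 + 7*y^2 + 36*y + 251.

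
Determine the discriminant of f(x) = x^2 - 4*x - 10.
Δ = 56

For a quadratic a x^2 + b x + c the discriminant is Δ = b^2 - 4ac = (-4)^2 - 4*(1)*(-10) = 16 - (-40) = 56.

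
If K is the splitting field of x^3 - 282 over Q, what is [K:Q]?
[K:Q] = 6

x^3 - 282 has one real root r = 282^(1/3) and two complex roots r*zeta_3, r*zeta_3^2 where zeta_3 = e^(2*pi*i/3). The splitting field is Q(r, zeta_3). [Q(r):Q] = 3 and [Q(zeta_3):Q] = 2 with gcd = 1, so [Q(r, zeta_3):Q] = 3 * 2 = 6.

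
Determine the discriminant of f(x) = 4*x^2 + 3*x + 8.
Δ = -119

For a quadratic a x^2 + b x + c the discriminant is Δ = b^2 - 4ac = (3)^2 - 4*(4)*(8) = 9 - (128) = -119.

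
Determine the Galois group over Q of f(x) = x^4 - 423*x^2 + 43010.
Gal(K/Q) = V_4 (Klein four-group, Z/2Z × Z/2Z)

f factors as (x^2 - 170)(x^2 - 253), so the splitting field is K = Q(sqrt(170), sqrt(253)). The elements 170, 253, 43010 are all non-squares in Q, so sqrt(170) and sqrt(253) generate independent quadratic extensions. Thus [K:Q] = 4 and Gal(K/Q) is generated by the two order-2 automorphisms sqrt(170) ↦ -sqrt(170) and sqrt(253) ↦ -sqrt(253), giving V_4.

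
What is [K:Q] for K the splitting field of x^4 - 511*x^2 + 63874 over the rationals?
[K:Q] = 4

f factors as (x^2 - 293)(x^2 - 218); the splitting field is K = Q(sqrt(293), sqrt(218)). Since 293, 218, and 63874 are all non-squares in Q, the three subfields Q(sqrt(293)), Q(sqrt(218)), Q(sqrt(63874)) are distinct degree-2 extensions, so [K:Q] = 4 (Klein four Galois group).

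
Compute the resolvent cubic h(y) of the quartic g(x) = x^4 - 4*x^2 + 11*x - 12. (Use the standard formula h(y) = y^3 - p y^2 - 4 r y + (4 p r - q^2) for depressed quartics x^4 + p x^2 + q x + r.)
h(y) = y^3 + 4*y^2 + 48*y + 71

Identify coefficients: p = -4, q = 11, r = -12.
Plug into h(y) = y^3 - p y^2 - 4 r y + (4 p r - q^2):
  h(y) = y^3 - (-4) y^2 - 4*(-12) y + (4*(-4)*(-12) - (11)^2)
       = y^3 + (4) y^2 + (48) y + (71).
Simplifying: h(y) = y^3 + 4*y^2 + 48*y + 71.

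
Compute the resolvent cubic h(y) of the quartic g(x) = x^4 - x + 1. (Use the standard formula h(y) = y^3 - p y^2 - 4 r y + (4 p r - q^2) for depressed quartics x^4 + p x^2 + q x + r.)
h(y) = y^3 - 4*y - 1

Identify coefficients: p = 0, q = -1, r = 1.
Plug into h(y) = y^3 - p y^2 - 4 r y + (4 p r - q^2):
  h(y) = y^3 - (0) y^2 - 4*(1) y + (4*(0)*(1) - (-1)^2)
       = y^3 + (0) y^2 + (-4) y + (-1).
Simplifying: h(y) = y^3 - 4*y - 1.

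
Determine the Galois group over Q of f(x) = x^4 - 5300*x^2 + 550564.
Gal(K/Q) = Z/2Z (cyclic of order 2)

f factors as (x^2 - 106)(x^2 - 5194), so the splitting field is K = Q(sqrt(106), sqrt(5194)). The squarefree part of 106 is 106 and the squarefree part of 5194 is also 106, so sqrt(106) and sqrt(5194) are both rational multiples of sqrt(106). Hence Q(sqrt(106)) = Q(sqrt(5194)) = Q(sqrt(106)), and the splitting field collapses to a single degree-2 extension with Galois group Z/2Z.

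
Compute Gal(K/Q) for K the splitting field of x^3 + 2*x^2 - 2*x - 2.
Gal(K/Q) = S_3 (symmetric group of order 6)

Compute the discriminant of x^3 + (2)*x^2 + (-2)*x + (-2): Δ = 148. Since Δ is not a rational square, the Galois group is not contained in A_3; it must be the full S_3 (irreducibility of the cubic rules out anything smaller).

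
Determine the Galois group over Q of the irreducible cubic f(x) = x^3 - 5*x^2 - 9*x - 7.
Gal(K/Q) = S_3 (symmetric group of order 6)

Compute the discriminant of x^3 + (-5)*x^2 + (-9)*x + (-7): Δ = -5552. Since Δ is not a rational square, the Galois group is not contained in A_3; it must be the full S_3 (irreducibility of the cubic rules out anything smaller).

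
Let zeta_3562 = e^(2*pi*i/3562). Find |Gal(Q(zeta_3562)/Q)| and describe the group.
|Gal(Q(zeta_3562)/Q)| = phi(3562) = 1632; group ≅ (Z/3562Z)^* ≅ Z/12Z × Z/136Z

The n-th cyclotomic polynomial Φ_3562(x) is the minimal polynomial of zeta_3562 over Q and has degree phi(3562) = 1632. So Q(zeta_3562) is a degree-1632 Galois extension with Galois group (Z/3562Z)^*. By CRT, (Z/3562Z)^* ≅ (Z/2Z)^* × (Z/13Z)^* × (Z/137Z)^*. Each prime-power unit group is (Z/2Z)^* ≅ trivial group (order 1); (Z/13Z)^* ≅ Z/12Z; (Z/137Z)^* ≅ Z/136Z. Hence Gal(Q(zeta_3562)/Q) ≅ Z/12Z × Z/136Z.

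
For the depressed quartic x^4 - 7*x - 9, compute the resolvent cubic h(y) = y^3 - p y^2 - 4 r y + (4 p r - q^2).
h(y) = y^3 + 36*y - 49

Identify coefficients: p = 0, q = -7, r = -9.
Plug into h(y) = y^3 - p y^2 - 4 r y + (4 p r - q^2):
  h(y) = y^3 - (0) y^2 - 4*(-9) y + (4*(0)*(-9) - (-7)^2)
       = y^3 + (0) y^2 + (36) y + (-49).
Simplifying: h(y) = y^3 + 36*y - 49.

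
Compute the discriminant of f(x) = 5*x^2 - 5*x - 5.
Δ = 125

For a quadratic a x^2 + b x + c the discriminant is Δ = b^2 - 4ac = (-5)^2 - 4*(5)*(-5) = 25 - (-100) = 125.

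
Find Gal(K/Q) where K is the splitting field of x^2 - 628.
Gal(K/Q) = Z/2Z (cyclic of order 2)

x^2 - 628 is irreducible over Q since 628 is not a rational square. The splitting field Q(sqrt(628)) has degree 2 over Q, and its unique nontrivial automorphism is sqrt(628) ↦ -sqrt(628). Hence Gal(Q(sqrt(628))/Q) = Z/2Z.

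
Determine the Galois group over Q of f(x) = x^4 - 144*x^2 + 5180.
Gal(K/Q) = V_4 (Klein four-group, Z/2Z × Z/2Z)

f factors as (x^2 - 70)(x^2 - 74), so the splitting field is K = Q(sqrt(70), sqrt(74)). The elements 70, 74, 5180 are all non-squares in Q, so sqrt(70) and sqrt(74) generate independent quadratic extensions. Thus [K:Q] = 4 and Gal(K/Q) is generated by the two order-2 automorphisms sqrt(70) ↦ -sqrt(70) and sqrt(74) ↦ -sqrt(74), giving V_4.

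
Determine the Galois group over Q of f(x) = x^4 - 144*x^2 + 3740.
Gal(K/Q) = V_4 (Klein four-group, Z/2Z × Z/2Z)

f factors as (x^2 - 110)(x^2 - 34), so the splitting field is K = Q(sqrt(110), sqrt(34)). The elements 110, 34, 3740 are all non-squares in Q, so sqrt(110) and sqrt(34) generate independent quadratic extensions. Thus [K:Q] = 4 and Gal(K/Q) is generated by the two order-2 automorphisms sqrt(110) ↦ -sqrt(110) and sqrt(34) ↦ -sqrt(34), giving V_4.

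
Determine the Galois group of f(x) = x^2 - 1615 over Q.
Gal(K/Q) = Z/2Z (cyclic of order 2)

x^2 - 1615 is irreducible over Q since 1615 is not a rational square. The splitting field Q(sqrt(1615)) has degree 2 over Q, and its unique nontrivial automorphism is sqrt(1615) ↦ -sqrt(1615). Hence Gal(Q(sqrt(1615))/Q) = Z/2Z.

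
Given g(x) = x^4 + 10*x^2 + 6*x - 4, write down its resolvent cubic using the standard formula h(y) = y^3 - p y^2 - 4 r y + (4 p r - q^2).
h(y) = y^3 - 10*y^2 + 16*y - 196

Identify coefficients: p = 10, q = 6, r = -4.
Plug into h(y) = y^3 - p y^2 - 4 r y + (4 p r - q^2):
  h(y) = y^3 - (10) y^2 - 4*(-4) y + (4*(10)*(-4) - (6)^2)
       = y^3 + (-10) y^2 + (16) y + (-196).
Simplifying: h(y) = y^3 - 10*y^2 + 16*y - 196.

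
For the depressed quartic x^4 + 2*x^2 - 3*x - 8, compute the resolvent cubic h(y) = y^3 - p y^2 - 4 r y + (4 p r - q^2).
h(y) = y^3 - 2*y^2 + 32*y - 73

Identify coefficients: p = 2, q = -3, r = -8.
Plug into h(y) = y^3 - p y^2 - 4 r y + (4 p r - q^2):
  h(y) = y^3 - (2) y^2 - 4*(-8) y + (4*(2)*(-8) - (-3)^2)
       = y^3 + (-2) y^2 + (32) y + (-73).
Simplifying: h(y) = y^3 - 2*y^2 + 32*y - 73.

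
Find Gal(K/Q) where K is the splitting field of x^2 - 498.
Gal(K/Q) = Z/2Z (cyclic of order 2)

x^2 - 498 is irreducible over Q since 498 is not a rational square. The splitting field Q(sqrt(498)) has degree 2 over Q, and its unique nontrivial automorphism is sqrt(498) ↦ -sqrt(498). Hence Gal(Q(sqrt(498))/Q) = Z/2Z.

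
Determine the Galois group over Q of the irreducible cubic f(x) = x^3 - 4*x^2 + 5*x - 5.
Gal(K/Q) = S_3 (symmetric group of order 6)

Compute the discriminant of x^3 + (-4)*x^2 + (5)*x + (-5): Δ = -255. Since Δ is not a rational square, the Galois group is not contained in A_3; it must be the full S_3 (irreducibility of the cubic rules out anything smaller).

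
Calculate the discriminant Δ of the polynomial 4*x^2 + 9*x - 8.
Δ = 209

For a quadratic a x^2 + b x + c the discriminant is Δ = b^2 - 4ac = (9)^2 - 4*(4)*(-8) = 81 - (-128) = 209.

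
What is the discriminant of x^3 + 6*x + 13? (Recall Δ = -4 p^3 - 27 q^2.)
Δ = -5427

For a depressed cubic x^3 + p x + q the discriminant is Δ = -4 p^3 - 27 q^2 = -4*(6)^3 - 27*(13)^2 = -864 - 4563 = -5427.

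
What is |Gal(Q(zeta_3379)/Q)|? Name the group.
|Gal(Q(zeta_3379)/Q)| = phi(3379) = 3240; group ≅ (Z/3379Z)^* ≅ Z/30Z × Z/108Z

The n-th cyclotomic polynomial Φ_3379(x) is the minimal polynomial of zeta_3379 over Q and has degree phi(3379) = 3240. So Q(zeta_3379) is a degree-3240 Galois extension with Galois group (Z/3379Z)^*. By CRT, (Z/3379Z)^* ≅ (Z/31Z)^* × (Z/109Z)^*. Each prime-power unit group is (Z/31Z)^* ≅ Z/30Z; (Z/109Z)^* ≅ Z/108Z. Hence Gal(Q(zeta_3379)/Q) ≅ Z/30Z × Z/108Z.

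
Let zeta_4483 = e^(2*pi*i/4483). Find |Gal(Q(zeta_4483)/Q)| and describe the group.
|Gal(Q(zeta_4483)/Q)| = phi(4483) = 4482; group ≅ (Z/4483Z)^* ≅ Z/4482Z

The n-th cyclotomic polynomial Φ_4483(x) is the minimal polynomial of zeta_4483 over Q and has degree phi(4483) = 4482. So Q(zeta_4483) is a degree-4482 Galois extension with Galois group (Z/4483Z)^*. (Z/4483Z)^* is cyclic since 4483 is an odd prime power (or 4). Hence Gal(Q(zeta_4483)/Q) ≅ Z/4482Z.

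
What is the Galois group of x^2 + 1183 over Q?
Gal(K/Q) = Z/2Z (cyclic of order 2)

x^2 + 1183 is irreducible over Q since -1183 is not a rational square. The splitting field Q(sqrt(-1183)) has degree 2 over Q, and its unique nontrivial automorphism is sqrt(-1183) ↦ -sqrt(-1183). Hence Gal(Q(sqrt(-1183))/Q) = Z/2Z.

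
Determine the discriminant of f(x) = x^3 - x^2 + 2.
Δ = -100

For x^3 + a x^2 + b x + c the discriminant is Δ = 18 a b c - 4 a^3 c + a^2 b^2 - 4 b^3 - 27 c^2.
Plug a = -1, b = 0, c = 2:
  18*(-1)*(0)*(2) - 4*(-1)^3*(2) + (-1)^2*(0)^2 - 4*(0)^3 - 27*(2)^2
  = 0 + (8) + 0 + (0) + (-108)
  = -100.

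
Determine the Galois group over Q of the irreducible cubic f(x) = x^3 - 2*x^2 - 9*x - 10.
Gal(K/Q) = S_3 (symmetric group of order 6)

Compute the discriminant of x^3 + (-2)*x^2 + (-9)*x + (-10): Δ = -3020. Since Δ is not a rational square, the Galois group is not contained in A_3; it must be the full S_3 (irreducibility of the cubic rules out anything smaller).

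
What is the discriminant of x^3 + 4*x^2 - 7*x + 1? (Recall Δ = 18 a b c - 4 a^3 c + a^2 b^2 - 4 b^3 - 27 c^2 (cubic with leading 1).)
Δ = 1369

For x^3 + a x^2 + b x + c the discriminant is Δ = 18 a b c - 4 a^3 c + a^2 b^2 - 4 b^3 - 27 c^2.
Plug a = 4, b = -7, c = 1:
  18*(4)*(-7)*(1) - 4*(4)^3*(1) + (4)^2*(-7)^2 - 4*(-7)^3 - 27*(1)^2
  = -504 + (-256) + 784 + (1372) + (-27)
  = 1369.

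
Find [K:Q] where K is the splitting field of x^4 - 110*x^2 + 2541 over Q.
[K:Q] = 4

f factors as (x^2 - 77)(x^2 - 33); the splitting field is K = Q(sqrt(77), sqrt(33)). Since 77, 33, and 2541 are all non-squares in Q, the three subfields Q(sqrt(77)), Q(sqrt(33)), Q(sqrt(2541)) are distinct degree-2 extensions, so [K:Q] = 4 (Klein four Galois group).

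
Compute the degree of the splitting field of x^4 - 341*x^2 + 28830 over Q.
[K:Q] = 4

f factors as (x^2 - 155)(x^2 - 186); the splitting field is K = Q(sqrt(155), sqrt(186)). Since 155, 186, and 28830 are all non-squares in Q, the three subfields Q(sqrt(155)), Q(sqrt(186)), Q(sqrt(28830)) are distinct degree-2 extensions, so [K:Q] = 4 (Klein four Galois group).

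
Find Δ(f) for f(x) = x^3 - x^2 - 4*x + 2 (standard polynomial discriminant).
Δ = 316

For x^3 + a x^2 + b x + c the discriminant is Δ = 18 a b c - 4 a^3 c + a^2 b^2 - 4 b^3 - 27 c^2.
Plug a = -1, b = -4, c = 2:
  18*(-1)*(-4)*(2) - 4*(-1)^3*(2) + (-1)^2*(-4)^2 - 4*(-4)^3 - 27*(2)^2
  = 144 + (8) + 16 + (256) + (-108)
  = 316.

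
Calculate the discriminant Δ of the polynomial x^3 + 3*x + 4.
Δ = -540

For a depressed cubic x^3 + p x + q the discriminant is Δ = -4 p^3 - 27 q^2 = -4*(3)^3 - 27*(4)^2 = -108 - 432 = -540.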